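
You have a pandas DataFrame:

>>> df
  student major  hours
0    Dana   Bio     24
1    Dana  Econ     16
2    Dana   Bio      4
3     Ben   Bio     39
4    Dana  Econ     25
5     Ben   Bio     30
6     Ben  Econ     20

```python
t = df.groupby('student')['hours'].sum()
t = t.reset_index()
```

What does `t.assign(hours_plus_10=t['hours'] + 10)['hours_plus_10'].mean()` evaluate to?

89.0

group by student, sum of hours:
student
Ben     89
Dana    69
Name: hours, dtype: int64
reset_index():
  student  hours
0     Ben     89
1    Dana     69
add column hours_plus_10 = t['hours'] + 10:
  student  hours  hours_plus_10
0     Ben     89             99
1    Dana     69             79
So mean() = 89.0.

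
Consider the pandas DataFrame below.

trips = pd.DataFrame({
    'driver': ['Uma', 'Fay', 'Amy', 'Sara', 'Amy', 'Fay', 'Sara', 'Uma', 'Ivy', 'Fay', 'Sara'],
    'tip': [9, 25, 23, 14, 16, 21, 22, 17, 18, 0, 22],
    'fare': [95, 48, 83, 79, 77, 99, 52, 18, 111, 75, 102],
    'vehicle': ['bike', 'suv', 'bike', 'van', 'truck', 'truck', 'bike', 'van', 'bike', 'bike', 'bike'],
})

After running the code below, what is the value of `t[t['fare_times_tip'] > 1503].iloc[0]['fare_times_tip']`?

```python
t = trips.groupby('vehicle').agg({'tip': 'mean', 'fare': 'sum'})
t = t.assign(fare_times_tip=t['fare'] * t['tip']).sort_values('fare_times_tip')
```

1503.5

group by vehicle: mean(tip), sum(fare):
               tip  fare
vehicle                 
bike     15.666667   518
suv      25.000000    48
truck    18.500000   176
van      15.500000    97
add column fare_times_tip = t['fare'] * t['tip']:
               tip  fare  fare_times_tip
vehicle                                 
bike     15.666667   518     8115.333333
suv      25.000000    48     1200.000000
truck    18.500000   176     3256.000000
van      15.500000    97     1503.500000
sort by fare_times_tip:
               tip  fare  fare_times_tip
vehicle                                 
suv      25.000000    48     1200.000000
van      15.500000    97     1503.500000
truck    18.500000   176     3256.000000
bike     15.666667   518     8115.333333
filter rows where fare_times_tip > 1503:
               tip  fare  fare_times_tip
vehicle                                 
van      15.500000    97     1503.500000
truck    18.500000   176     3256.000000
bike     15.666667   518     8115.333333
Hence 1503.5.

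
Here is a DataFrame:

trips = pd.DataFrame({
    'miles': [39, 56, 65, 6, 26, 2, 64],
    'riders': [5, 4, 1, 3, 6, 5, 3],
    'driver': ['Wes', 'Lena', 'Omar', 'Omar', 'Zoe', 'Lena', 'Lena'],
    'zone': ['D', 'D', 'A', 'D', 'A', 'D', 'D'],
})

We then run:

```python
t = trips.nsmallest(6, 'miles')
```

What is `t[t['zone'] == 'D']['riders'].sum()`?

take 6 rows with smallest miles:
   miles  riders driver zone
5      2       5   Lena    D
3      6       3   Omar    D
4     26       6    Zoe    A
0     39       5    Wes    D
1     56       4   Lena    D
6     64       3   Lena    D
filter rows where zone == 'D':
   miles  riders driver zone
5      2       5   Lena    D
3      6       3   Omar    D
0     39       5    Wes    D
1     56       4   Lena    D
6     64       3   Lena    D
So sum() = 20.

20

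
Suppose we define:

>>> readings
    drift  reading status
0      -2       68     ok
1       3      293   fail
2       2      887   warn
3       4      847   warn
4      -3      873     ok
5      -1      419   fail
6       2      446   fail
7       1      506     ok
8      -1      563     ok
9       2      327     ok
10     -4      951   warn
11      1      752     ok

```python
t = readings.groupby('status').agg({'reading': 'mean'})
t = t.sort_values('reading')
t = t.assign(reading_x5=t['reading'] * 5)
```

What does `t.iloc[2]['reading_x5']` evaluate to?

group by status, mean of reading:
           reading
status            
fail    386.000000
ok      514.833333
warn    895.000000
sort by reading:
           reading
status            
fail    386.000000
ok      514.833333
warn    895.000000
add column reading_x5 = t['reading'] * 5:
           reading   reading_x5
status                         
fail    386.000000  1930.000000
ok      514.833333  2574.166667
warn    895.000000  4475.000000
Taking the value at position 2, column 'reading_x5' gives 4475.0.

4475.0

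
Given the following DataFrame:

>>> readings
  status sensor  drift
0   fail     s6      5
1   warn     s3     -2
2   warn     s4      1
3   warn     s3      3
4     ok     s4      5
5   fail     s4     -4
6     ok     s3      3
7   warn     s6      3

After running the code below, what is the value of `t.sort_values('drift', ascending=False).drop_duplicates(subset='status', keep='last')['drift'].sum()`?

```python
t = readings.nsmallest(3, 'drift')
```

take 3 rows with smallest drift:
  status sensor  drift
5   fail     s4     -4
1   warn     s3     -2
2   warn     s4      1
sort by drift descending:
  status sensor  drift
2   warn     s4      1
1   warn     s3     -2
5   fail     s4     -4
drop duplicate status (keep=last):
  status sensor  drift
1   warn     s3     -2
5   fail     s4     -4
So sum() = -6.

-6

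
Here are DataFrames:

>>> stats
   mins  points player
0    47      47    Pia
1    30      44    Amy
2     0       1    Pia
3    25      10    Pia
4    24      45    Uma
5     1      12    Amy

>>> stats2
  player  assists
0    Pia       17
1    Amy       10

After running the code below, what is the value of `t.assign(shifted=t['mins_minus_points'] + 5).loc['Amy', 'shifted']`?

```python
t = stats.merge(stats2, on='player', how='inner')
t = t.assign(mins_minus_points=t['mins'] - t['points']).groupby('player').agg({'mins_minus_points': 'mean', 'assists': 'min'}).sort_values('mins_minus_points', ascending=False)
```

merge on 'player' (how='inner') → 5 rows:
   mins  points player  assists
0    47      47    Pia       17
1    30      44    Amy       10
2     0       1    Pia       17
3    25      10    Pia       17
4     1      12    Amy       10
add column mins_minus_points = t['mins'] - t['points']:
   mins  points player  assists  mins_minus_points
0    47      47    Pia       17                  0
1    30      44    Amy       10                -14
2     0       1    Pia       17                 -1
3    25      10    Pia       17                 15
4     1      12    Amy       10                -11
group by player: mean(mins_minus_points), min(assists):
        mins_minus_points  assists
player                            
Amy            -12.500000       10
Pia              4.666667       17
sort by mins_minus_points descending:
        mins_minus_points  assists
player                            
Pia              4.666667       17
Amy            -12.500000       10
add column shifted = t['mins_minus_points'] + 5:
        mins_minus_points  assists   shifted
player                                      
Pia              4.666667       17  9.666667
Amy            -12.500000       10 -7.500000
Finally, value at row 'Amy', column 'shifted' = -7.5.

-7.5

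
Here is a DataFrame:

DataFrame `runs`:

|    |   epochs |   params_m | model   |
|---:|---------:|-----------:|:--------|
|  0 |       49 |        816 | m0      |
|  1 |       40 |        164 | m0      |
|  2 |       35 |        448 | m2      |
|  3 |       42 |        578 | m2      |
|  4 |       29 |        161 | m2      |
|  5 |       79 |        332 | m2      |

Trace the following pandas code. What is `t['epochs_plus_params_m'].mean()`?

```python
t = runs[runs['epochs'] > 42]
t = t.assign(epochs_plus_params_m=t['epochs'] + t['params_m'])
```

filter rows where epochs > 42:
   epochs  params_m model
0      49       816    m0
5      79       332    m2
add column epochs_plus_params_m = t['epochs'] + t['params_m']:
   epochs  params_m model  epochs_plus_params_m
0      49       816    m0                   865
5      79       332    m2                   411
So mean() = 638.0.

638.0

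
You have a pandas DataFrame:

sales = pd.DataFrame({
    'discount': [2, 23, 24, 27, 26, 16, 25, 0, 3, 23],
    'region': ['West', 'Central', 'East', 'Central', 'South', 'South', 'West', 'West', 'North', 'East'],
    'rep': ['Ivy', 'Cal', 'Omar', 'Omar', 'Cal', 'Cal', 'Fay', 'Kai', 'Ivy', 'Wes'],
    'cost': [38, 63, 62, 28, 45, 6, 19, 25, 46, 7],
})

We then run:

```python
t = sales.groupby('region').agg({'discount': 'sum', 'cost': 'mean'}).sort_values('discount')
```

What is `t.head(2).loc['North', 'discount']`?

group by region: sum(discount), mean(cost):
         discount       cost
region                      
Central        50  45.500000
East           47  34.500000
North           3  46.000000
South          42  25.500000
West           27  27.333333
sort by discount:
         discount       cost
region                      
North           3  46.000000
West           27  27.333333
South          42  25.500000
East           47  34.500000
Central        50  45.500000
take first 2 rows:
        discount       cost
region                     
North          3  46.000000
West          27  27.333333
Then the value at row 'North', column 'discount': 3

3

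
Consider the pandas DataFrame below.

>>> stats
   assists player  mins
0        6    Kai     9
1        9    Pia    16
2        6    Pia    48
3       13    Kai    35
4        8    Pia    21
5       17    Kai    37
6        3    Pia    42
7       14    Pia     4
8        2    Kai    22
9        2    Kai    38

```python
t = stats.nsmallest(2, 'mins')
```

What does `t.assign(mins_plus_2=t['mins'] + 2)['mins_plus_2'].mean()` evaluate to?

8.5

take 2 rows with smallest mins:
   assists player  mins
7       14    Pia     4
0        6    Kai     9
add column mins_plus_2 = t['mins'] + 2:
   assists player  mins  mins_plus_2
7       14    Pia     4            6
0        6    Kai     9           11
Taking the mean of column 'mins_plus_2' gives 8.5.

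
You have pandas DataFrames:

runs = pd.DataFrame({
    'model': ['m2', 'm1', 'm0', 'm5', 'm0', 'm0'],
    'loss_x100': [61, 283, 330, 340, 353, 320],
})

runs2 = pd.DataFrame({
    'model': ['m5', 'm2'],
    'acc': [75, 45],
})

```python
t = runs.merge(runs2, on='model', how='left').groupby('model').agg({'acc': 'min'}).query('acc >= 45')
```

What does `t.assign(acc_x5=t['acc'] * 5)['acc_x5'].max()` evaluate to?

merge on 'model' (how='left') → 6 rows:
  model  loss_x100   acc
0    m2         61  45.0
1    m1        283   NaN
2    m0        330   NaN
3    m5        340  75.0
4    m0        353   NaN
5    m0        320   NaN
group by model, min of acc:
        acc
model      
m0      NaN
m1      NaN
m2     45.0
m5     75.0
filter rows where acc >= 45:
        acc
model      
m2     45.0
m5     75.0
add column acc_x5 = t['acc'] * 5:
        acc  acc_x5
model              
m2     45.0   225.0
m5     75.0   375.0

375.0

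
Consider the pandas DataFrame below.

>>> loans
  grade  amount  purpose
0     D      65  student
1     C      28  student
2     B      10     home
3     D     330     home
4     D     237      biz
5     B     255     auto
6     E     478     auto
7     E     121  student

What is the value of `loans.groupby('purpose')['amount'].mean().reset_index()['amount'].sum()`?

group by purpose, mean of amount:
purpose
auto       366.500000
biz        237.000000
home       170.000000
student     71.333333
Name: amount, dtype: float64
reset_index():
   purpose      amount
0     auto  366.500000
1      biz  237.000000
2     home  170.000000
3  student   71.333333
sum of column 'amount' → 844.833333333

844.833333333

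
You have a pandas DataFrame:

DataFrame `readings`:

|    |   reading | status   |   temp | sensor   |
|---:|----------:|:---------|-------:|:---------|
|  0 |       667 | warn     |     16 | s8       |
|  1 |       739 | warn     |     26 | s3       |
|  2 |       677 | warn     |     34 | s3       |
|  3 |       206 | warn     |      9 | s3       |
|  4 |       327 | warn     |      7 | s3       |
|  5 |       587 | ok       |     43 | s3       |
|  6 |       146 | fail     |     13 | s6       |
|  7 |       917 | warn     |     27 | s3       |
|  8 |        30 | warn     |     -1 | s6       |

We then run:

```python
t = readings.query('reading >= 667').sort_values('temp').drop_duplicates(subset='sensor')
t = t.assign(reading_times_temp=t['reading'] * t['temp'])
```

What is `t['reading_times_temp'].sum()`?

filter rows where reading >= 667:
   reading status  temp sensor
0      667   warn    16     s8
1      739   warn    26     s3
2      677   warn    34     s3
7      917   warn    27     s3
sort by temp:
   reading status  temp sensor
0      667   warn    16     s8
1      739   warn    26     s3
7      917   warn    27     s3
2      677   warn    34     s3
drop duplicate sensor (keep=first):
   reading status  temp sensor
0      667   warn    16     s8
1      739   warn    26     s3
add column reading_times_temp = t['reading'] * t['temp']:
   reading status  temp sensor  reading_times_temp
0      667   warn    16     s8               10672
1      739   warn    26     s3               19214
The sum of column 'reading_times_temp' is 29886.

29886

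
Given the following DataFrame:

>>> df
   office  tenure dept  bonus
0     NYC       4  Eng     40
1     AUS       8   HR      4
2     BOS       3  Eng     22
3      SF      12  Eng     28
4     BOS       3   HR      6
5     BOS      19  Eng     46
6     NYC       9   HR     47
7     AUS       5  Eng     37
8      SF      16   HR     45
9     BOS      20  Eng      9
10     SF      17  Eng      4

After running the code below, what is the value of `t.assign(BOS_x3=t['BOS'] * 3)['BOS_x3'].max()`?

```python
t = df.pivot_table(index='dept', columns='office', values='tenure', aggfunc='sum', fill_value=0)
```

pivot: rows=dept, cols=office, sum(tenure):
office  AUS  BOS  NYC  SF
dept                     
Eng       5   42    4  29
HR        8    3    9  16
add column BOS_x3 = t['BOS'] * 3:
office  AUS  BOS  NYC  SF  BOS_x3
dept                             
Eng       5   42    4  29     126
HR        8    3    9  16       9
max of column 'BOS_x3' → 126

126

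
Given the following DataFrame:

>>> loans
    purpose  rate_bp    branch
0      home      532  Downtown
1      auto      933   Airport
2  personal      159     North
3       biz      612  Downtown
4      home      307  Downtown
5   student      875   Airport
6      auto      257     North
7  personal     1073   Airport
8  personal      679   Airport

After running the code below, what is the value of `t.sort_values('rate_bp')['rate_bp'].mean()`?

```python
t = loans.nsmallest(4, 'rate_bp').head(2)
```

208.0

take 4 rows with smallest rate_bp:
    purpose  rate_bp    branch
2  personal      159     North
6      auto      257     North
4      home      307  Downtown
0      home      532  Downtown
take first 2 rows:
    purpose  rate_bp branch
2  personal      159  North
6      auto      257  North
sort by rate_bp:
    purpose  rate_bp branch
2  personal      159  North
6      auto      257  North
mean of column 'rate_bp' → 208.0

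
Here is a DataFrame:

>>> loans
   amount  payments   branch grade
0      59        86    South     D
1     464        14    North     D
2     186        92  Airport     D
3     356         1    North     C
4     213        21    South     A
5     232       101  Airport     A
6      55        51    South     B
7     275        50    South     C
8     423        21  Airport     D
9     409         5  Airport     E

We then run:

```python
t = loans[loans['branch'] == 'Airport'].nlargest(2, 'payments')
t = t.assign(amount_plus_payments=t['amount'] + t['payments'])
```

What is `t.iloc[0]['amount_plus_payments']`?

filter rows where branch == 'Airport':
   amount  payments   branch grade
2     186        92  Airport     D
5     232       101  Airport     A
8     423        21  Airport     D
9     409         5  Airport     E
take 2 rows with largest payments:
   amount  payments   branch grade
5     232       101  Airport     A
2     186        92  Airport     D
add column amount_plus_payments = t['amount'] + t['payments']:
   amount  payments   branch grade  amount_plus_payments
5     232       101  Airport     A                   333
2     186        92  Airport     D                   278

333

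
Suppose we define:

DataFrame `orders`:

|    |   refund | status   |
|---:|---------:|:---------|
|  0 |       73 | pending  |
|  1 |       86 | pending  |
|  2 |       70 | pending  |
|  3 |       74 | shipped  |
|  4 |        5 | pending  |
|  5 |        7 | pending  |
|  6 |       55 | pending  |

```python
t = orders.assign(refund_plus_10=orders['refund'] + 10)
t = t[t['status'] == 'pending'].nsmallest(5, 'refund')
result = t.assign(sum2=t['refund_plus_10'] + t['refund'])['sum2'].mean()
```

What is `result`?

94.0

add column refund_plus_10 = orders['refund'] + 10:
   refund   status  refund_plus_10
0      73  pending              83
1      86  pending              96
2      70  pending              80
3      74  shipped              84
4       5  pending              15
5       7  pending              17
6      55  pending              65
filter rows where status == 'pending':
   refund   status  refund_plus_10
0      73  pending              83
1      86  pending              96
2      70  pending              80
4       5  pending              15
5       7  pending              17
6      55  pending              65
take 5 rows with smallest refund:
   refund   status  refund_plus_10
4       5  pending              15
5       7  pending              17
6      55  pending              65
2      70  pending              80
0      73  pending              83
add column sum2 = t['refund_plus_10'] + t['refund']:
   refund   status  refund_plus_10  sum2
4       5  pending              15    20
5       7  pending              17    24
6      55  pending              65   120
2      70  pending              80   150
0      73  pending              83   156
mean of column 'sum2' → 94.0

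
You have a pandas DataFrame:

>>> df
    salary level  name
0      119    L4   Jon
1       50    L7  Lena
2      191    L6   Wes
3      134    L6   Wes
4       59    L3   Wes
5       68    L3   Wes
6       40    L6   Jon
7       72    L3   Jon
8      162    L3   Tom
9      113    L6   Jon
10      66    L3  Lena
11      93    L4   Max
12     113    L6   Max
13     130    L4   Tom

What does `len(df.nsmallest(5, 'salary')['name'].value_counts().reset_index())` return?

take 5 rows with smallest salary:
    salary level  name
6       40    L6   Jon
1       50    L7  Lena
4       59    L3   Wes
10      66    L3  Lena
5       68    L3   Wes
value_counts of name:
name
Lena    2
Wes     2
Jon     1
Name: count, dtype: int64
reset_index():
   name  count
0  Lena      2
1   Wes      2
2   Jon      1
So reset_index()) = 3.

3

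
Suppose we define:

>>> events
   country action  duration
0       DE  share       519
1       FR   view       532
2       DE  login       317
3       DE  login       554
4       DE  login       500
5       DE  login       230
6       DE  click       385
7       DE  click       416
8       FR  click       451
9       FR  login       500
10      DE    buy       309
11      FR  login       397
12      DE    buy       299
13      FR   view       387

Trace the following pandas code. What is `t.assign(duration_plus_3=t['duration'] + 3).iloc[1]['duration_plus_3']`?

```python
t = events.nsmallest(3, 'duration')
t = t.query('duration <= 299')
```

302

take 3 rows with smallest duration:
   country action  duration
5       DE  login       230
12      DE    buy       299
10      DE    buy       309
filter rows where duration <= 299:
   country action  duration
5       DE  login       230
12      DE    buy       299
add column duration_plus_3 = t['duration'] + 3:
   country action  duration  duration_plus_3
5       DE  login       230              233
12      DE    buy       299              302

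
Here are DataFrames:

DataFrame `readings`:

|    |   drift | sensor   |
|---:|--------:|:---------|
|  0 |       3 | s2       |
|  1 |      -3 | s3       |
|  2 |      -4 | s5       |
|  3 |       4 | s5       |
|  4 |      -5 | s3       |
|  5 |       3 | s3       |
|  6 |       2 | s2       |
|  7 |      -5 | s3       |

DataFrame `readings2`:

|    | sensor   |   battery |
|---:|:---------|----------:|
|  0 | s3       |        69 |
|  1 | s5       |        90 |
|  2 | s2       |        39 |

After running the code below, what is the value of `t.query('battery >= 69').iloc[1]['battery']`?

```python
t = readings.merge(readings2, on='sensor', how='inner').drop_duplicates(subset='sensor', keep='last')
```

69

merge on 'sensor' (how='inner') → 8 rows:
   drift sensor  battery
0      3     s2       39
1     -3     s3       69
2     -4     s5       90
3      4     s5       90
4     -5     s3       69
5      3     s3       69
6      2     s2       39
7     -5     s3       69
drop duplicate sensor (keep=last):
   drift sensor  battery
3      4     s5       90
6      2     s2       39
7     -5     s3       69
filter rows where battery >= 69:
   drift sensor  battery
3      4     s5       90
7     -5     s3       69
Taking the value at position 1, column 'battery' gives 69.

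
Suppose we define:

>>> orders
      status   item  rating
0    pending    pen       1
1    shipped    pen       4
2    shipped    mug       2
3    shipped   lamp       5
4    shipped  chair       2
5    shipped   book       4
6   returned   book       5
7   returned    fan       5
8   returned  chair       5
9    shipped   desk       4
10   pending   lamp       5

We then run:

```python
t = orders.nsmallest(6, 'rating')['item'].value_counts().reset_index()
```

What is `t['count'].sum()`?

take 6 rows with smallest rating:
    status   item  rating
0  pending    pen       1
2  shipped    mug       2
4  shipped  chair       2
1  shipped    pen       4
5  shipped   book       4
9  shipped   desk       4
value_counts of item:
item
pen      2
mug      1
chair    1
book     1
desk     1
Name: count, dtype: int64
reset_index():
    item  count
0    pen      2
1    mug      1
2  chair      1
3   book      1
4   desk      1
sum of column 'count' → 6

6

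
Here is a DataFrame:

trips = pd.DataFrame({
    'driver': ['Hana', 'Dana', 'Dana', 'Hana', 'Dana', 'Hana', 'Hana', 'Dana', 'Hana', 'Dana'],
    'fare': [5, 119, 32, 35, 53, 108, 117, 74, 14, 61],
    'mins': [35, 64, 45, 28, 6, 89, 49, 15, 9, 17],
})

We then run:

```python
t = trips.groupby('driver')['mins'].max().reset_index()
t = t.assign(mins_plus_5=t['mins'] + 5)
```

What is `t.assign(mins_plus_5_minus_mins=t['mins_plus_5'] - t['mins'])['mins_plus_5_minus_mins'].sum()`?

group by driver, max of mins:
driver
Dana    64
Hana    89
Name: mins, dtype: int64
reset_index():
  driver  mins
0   Dana    64
1   Hana    89
add column mins_plus_5 = t['mins'] + 5:
  driver  mins  mins_plus_5
0   Dana    64           69
1   Hana    89           94
add column mins_plus_5_minus_mins = t['mins_plus_5'] - t['mins']:
  driver  mins  mins_plus_5  mins_plus_5_minus_mins
0   Dana    64           69                       5
1   Hana    89           94                       5
So sum() = 10.

10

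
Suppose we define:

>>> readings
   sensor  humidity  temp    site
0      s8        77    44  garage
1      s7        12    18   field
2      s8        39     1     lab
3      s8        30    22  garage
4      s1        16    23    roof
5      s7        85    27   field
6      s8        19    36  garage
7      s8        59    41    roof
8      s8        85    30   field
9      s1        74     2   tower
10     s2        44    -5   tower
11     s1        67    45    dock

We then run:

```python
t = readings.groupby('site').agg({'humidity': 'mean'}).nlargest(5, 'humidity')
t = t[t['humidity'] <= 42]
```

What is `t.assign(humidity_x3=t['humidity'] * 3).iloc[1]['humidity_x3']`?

117.0

group by site, mean of humidity:
         humidity
site             
dock    67.000000
field   60.666667
garage  42.000000
lab     39.000000
roof    37.500000
tower   59.000000
take 5 rows with largest humidity:
         humidity
site             
dock    67.000000
field   60.666667
tower   59.000000
garage  42.000000
lab     39.000000
filter rows where humidity <= 42:
        humidity
site            
garage      42.0
lab         39.0
add column humidity_x3 = t['humidity'] * 3:
        humidity  humidity_x3
site                         
garage      42.0        126.0
lab         39.0        117.0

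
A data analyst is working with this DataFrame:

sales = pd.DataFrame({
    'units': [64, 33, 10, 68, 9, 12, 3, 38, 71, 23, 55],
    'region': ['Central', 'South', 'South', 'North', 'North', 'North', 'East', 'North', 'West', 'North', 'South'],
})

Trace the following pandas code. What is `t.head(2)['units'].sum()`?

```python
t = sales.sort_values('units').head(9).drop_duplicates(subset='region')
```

12

sort by units:
    units   region
6       3     East
4       9    North
2      10    South
5      12    North
9      23    North
1      33    South
7      38    North
10     55    South
0      64  Central
3      68    North
8      71     West
take first 9 rows:
    units   region
6       3     East
4       9    North
2      10    South
5      12    North
9      23    North
1      33    South
7      38    North
10     55    South
0      64  Central
drop duplicate region (keep=first):
   units   region
6      3     East
4      9    North
2     10    South
0     64  Central
take first 2 rows:
   units region
6      3   East
4      9  North
sum of column 'units' → 12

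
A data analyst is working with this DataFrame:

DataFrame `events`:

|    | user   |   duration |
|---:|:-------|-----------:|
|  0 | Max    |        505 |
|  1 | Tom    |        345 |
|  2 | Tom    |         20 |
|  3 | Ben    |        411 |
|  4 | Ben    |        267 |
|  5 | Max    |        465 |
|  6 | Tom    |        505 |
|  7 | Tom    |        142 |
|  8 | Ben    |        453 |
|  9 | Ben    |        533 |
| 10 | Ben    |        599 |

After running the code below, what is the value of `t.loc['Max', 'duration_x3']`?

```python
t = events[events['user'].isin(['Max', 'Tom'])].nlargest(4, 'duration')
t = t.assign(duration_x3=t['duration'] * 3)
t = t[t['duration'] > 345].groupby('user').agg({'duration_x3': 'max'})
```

filter rows where user in ['Max', 'Tom']:
  user  duration
0  Max       505
1  Tom       345
2  Tom        20
5  Max       465
6  Tom       505
7  Tom       142
take 4 rows with largest duration:
  user  duration
0  Max       505
6  Tom       505
5  Max       465
1  Tom       345
add column duration_x3 = t['duration'] * 3:
  user  duration  duration_x3
0  Max       505         1515
6  Tom       505         1515
5  Max       465         1395
1  Tom       345         1035
filter rows where duration > 345:
  user  duration  duration_x3
0  Max       505         1515
6  Tom       505         1515
5  Max       465         1395
group by user, max of duration_x3:
      duration_x3
user             
Max          1515
Tom          1515
Hence 1515.

1515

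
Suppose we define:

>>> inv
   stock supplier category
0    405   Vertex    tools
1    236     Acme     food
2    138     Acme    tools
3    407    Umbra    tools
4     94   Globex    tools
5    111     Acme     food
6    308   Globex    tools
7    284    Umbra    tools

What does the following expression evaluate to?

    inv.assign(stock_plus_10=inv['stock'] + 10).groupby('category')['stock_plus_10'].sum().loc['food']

add column stock_plus_10 = inv['stock'] + 10:
   stock supplier category  stock_plus_10
0    405   Vertex    tools            415
1    236     Acme     food            246
2    138     Acme    tools            148
3    407    Umbra    tools            417
4     94   Globex    tools            104
5    111     Acme     food            121
6    308   Globex    tools            318
7    284    Umbra    tools            294
group by category, sum of stock_plus_10:
category
food      367
tools    1696
Name: stock_plus_10, dtype: int64

367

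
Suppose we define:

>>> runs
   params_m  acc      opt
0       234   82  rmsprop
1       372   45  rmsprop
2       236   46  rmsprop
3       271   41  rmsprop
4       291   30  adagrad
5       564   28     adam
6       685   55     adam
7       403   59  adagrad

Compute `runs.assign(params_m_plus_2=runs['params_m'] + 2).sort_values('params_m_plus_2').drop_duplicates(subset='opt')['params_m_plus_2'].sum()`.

1095

add column params_m_plus_2 = runs['params_m'] + 2:
   params_m  acc      opt  params_m_plus_2
0       234   82  rmsprop              236
1       372   45  rmsprop              374
2       236   46  rmsprop              238
3       271   41  rmsprop              273
4       291   30  adagrad              293
5       564   28     adam              566
6       685   55     adam              687
7       403   59  adagrad              405
sort by params_m_plus_2:
   params_m  acc      opt  params_m_plus_2
0       234   82  rmsprop              236
2       236   46  rmsprop              238
3       271   41  rmsprop              273
4       291   30  adagrad              293
1       372   45  rmsprop              374
7       403   59  adagrad              405
5       564   28     adam              566
6       685   55     adam              687
drop duplicate opt (keep=first):
   params_m  acc      opt  params_m_plus_2
0       234   82  rmsprop              236
4       291   30  adagrad              293
5       564   28     adam              566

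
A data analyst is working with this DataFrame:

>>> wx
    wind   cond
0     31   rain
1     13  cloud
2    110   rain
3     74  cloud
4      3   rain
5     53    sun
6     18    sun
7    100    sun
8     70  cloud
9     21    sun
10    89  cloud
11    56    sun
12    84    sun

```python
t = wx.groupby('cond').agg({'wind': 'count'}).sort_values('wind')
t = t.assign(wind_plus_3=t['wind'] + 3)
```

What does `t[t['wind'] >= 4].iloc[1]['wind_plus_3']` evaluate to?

group by cond, count of wind:
       wind
cond       
cloud     4
rain      3
sun       6
sort by wind:
       wind
cond       
rain      3
cloud     4
sun       6
add column wind_plus_3 = t['wind'] + 3:
       wind  wind_plus_3
cond                    
rain      3            6
cloud     4            7
sun       6            9
filter rows where wind >= 4:
       wind  wind_plus_3
cond                    
cloud     4            7
sun       6            9
Then the value at position 1, column 'wind_plus_3': 9

9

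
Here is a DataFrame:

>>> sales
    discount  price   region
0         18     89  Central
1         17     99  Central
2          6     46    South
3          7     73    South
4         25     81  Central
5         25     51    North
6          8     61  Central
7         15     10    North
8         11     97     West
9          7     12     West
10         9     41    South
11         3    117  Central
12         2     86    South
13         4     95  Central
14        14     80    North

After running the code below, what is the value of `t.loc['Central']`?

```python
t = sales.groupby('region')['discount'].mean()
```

group by region, mean of discount:
region
Central    12.5
North      18.0
South       6.0
West        9.0
Name: discount, dtype: float64
Then the value at index 'Central': 12.5

12.5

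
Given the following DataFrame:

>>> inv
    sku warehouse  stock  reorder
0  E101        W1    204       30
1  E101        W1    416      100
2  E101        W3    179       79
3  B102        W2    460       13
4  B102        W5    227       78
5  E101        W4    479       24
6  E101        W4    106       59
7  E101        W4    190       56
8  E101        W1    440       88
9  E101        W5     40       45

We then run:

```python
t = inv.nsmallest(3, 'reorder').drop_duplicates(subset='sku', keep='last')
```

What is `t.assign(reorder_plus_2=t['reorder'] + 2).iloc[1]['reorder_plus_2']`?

take 3 rows with smallest reorder:
    sku warehouse  stock  reorder
3  B102        W2    460       13
5  E101        W4    479       24
0  E101        W1    204       30
drop duplicate sku (keep=last):
    sku warehouse  stock  reorder
3  B102        W2    460       13
0  E101        W1    204       30
add column reorder_plus_2 = t['reorder'] + 2:
    sku warehouse  stock  reorder  reorder_plus_2
3  B102        W2    460       13              15
0  E101        W1    204       30              32
Finally, value at position 1, column 'reorder_plus_2' = 32.

32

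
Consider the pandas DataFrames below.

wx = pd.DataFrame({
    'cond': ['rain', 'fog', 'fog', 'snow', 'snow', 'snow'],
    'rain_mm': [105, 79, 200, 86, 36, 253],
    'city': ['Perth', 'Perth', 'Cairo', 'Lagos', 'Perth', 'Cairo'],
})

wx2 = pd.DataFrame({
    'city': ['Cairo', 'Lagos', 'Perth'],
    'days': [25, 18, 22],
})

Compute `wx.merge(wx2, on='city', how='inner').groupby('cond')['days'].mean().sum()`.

67.1666666667

merge on 'city' (how='inner') → 6 rows:
   cond  rain_mm   city  days
0  rain      105  Perth    22
1   fog       79  Perth    22
2   fog      200  Cairo    25
3  snow       86  Lagos    18
4  snow       36  Perth    22
5  snow      253  Cairo    25
group by cond, mean of days:
cond
fog     23.500000
rain    22.000000
snow    21.666667
Name: days, dtype: float64
sum of the resulting series → 67.1666666667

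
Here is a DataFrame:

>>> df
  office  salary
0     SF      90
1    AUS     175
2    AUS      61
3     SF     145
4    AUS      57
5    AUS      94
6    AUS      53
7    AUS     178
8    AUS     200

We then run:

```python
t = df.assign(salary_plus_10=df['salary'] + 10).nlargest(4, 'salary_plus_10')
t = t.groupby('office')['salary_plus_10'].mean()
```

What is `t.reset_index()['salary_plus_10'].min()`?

add column salary_plus_10 = df['salary'] + 10:
  office  salary  salary_plus_10
0     SF      90             100
1    AUS     175             185
2    AUS      61              71
3     SF     145             155
4    AUS      57              67
5    AUS      94             104
6    AUS      53              63
7    AUS     178             188
8    AUS     200             210
take 4 rows with largest salary_plus_10:
  office  salary  salary_plus_10
8    AUS     200             210
7    AUS     178             188
1    AUS     175             185
3     SF     145             155
group by office, mean of salary_plus_10:
office
AUS    194.333333
SF     155.000000
Name: salary_plus_10, dtype: float64
reset_index():
  office  salary_plus_10
0    AUS      194.333333
1     SF      155.000000
Hence 155.0.

155.0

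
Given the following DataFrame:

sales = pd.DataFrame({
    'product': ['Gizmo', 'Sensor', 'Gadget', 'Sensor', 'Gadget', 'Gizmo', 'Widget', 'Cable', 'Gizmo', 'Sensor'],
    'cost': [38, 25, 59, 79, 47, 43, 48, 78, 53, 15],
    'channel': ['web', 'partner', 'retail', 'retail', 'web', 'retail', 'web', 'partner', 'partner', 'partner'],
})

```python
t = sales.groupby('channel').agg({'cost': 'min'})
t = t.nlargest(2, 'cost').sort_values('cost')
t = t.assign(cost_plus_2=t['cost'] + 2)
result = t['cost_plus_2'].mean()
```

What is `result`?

42.5

group by channel, min of cost:
         cost
channel      
partner    15
retail     43
web        38
take 2 rows with largest cost:
         cost
channel      
retail     43
web        38
sort by cost:
         cost
channel      
web        38
retail     43
add column cost_plus_2 = t['cost'] + 2:
         cost  cost_plus_2
channel                   
web        38           40
retail     43           45
Finally, mean of column 'cost_plus_2' = 42.5.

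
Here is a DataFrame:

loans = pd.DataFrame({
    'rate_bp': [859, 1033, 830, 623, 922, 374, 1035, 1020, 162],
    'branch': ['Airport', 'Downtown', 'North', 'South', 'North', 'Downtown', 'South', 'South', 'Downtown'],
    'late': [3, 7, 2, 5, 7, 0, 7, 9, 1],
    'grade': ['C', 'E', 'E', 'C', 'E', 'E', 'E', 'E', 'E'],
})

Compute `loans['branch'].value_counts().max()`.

value_counts of branch:
branch
Downtown    3
South       3
North       2
Airport     1
Name: count, dtype: int64
Finally, max of the resulting series = 3.

3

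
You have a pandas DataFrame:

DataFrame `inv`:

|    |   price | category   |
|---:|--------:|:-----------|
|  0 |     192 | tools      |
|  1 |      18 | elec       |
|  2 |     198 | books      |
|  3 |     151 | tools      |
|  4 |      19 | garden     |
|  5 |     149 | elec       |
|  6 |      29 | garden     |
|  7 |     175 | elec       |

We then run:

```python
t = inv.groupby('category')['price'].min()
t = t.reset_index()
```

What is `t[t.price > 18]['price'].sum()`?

368

group by category, min of price:
category
books     198
elec       18
garden     19
tools     151
Name: price, dtype: int64
reset_index():
  category  price
0    books    198
1     elec     18
2   garden     19
3    tools    151
filter rows where price > 18:
  category  price
0    books    198
2   garden     19
3    tools    151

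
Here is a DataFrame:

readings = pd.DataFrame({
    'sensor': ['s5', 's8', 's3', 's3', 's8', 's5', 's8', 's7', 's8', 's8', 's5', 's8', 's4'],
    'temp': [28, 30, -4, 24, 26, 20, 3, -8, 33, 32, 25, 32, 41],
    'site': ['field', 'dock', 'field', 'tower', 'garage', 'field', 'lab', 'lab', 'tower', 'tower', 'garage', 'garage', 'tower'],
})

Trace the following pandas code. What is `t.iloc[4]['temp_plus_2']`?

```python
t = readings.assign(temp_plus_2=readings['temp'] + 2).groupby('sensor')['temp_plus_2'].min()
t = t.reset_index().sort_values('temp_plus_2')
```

43

add column temp_plus_2 = readings['temp'] + 2:
   sensor  temp    site  temp_plus_2
0      s5    28   field           30
1      s8    30    dock           32
2      s3    -4   field           -2
3      s3    24   tower           26
4      s8    26  garage           28
5      s5    20   field           22
6      s8     3     lab            5
7      s7    -8     lab           -6
8      s8    33   tower           35
9      s8    32   tower           34
10     s5    25  garage           27
11     s8    32  garage           34
12     s4    41   tower           43
group by sensor, min of temp_plus_2:
sensor
s3    -2
s4    43
s5    22
s7    -6
s8     5
Name: temp_plus_2, dtype: int64
reset_index():
  sensor  temp_plus_2
0     s3           -2
1     s4           43
2     s5           22
3     s7           -6
4     s8            5
sort by temp_plus_2:
  sensor  temp_plus_2
3     s7           -6
0     s3           -2
4     s8            5
2     s5           22
1     s4           43
The value at position 4, column 'temp_plus_2' is 43.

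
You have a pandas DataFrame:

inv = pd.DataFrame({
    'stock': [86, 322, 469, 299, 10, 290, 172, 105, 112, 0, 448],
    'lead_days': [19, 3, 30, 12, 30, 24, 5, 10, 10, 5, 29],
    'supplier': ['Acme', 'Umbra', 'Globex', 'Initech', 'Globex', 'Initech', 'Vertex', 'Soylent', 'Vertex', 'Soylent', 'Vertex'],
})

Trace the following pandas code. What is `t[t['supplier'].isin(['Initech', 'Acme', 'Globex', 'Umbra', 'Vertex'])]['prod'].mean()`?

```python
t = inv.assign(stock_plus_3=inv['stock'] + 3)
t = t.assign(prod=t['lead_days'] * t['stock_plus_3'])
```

add column stock_plus_3 = inv['stock'] + 3:
    stock  lead_days supplier  stock_plus_3
0      86         19     Acme            89
1     322          3    Umbra           325
2     469         30   Globex           472
3     299         12  Initech           302
4      10         30   Globex            13
5     290         24  Initech           293
6     172          5   Vertex           175
7     105         10  Soylent           108
8     112         10   Vertex           115
9       0          5  Soylent             3
10    448         29   Vertex           451
add column prod = t['lead_days'] * t['stock_plus_3']:
    stock  lead_days supplier  stock_plus_3   prod
0      86         19     Acme            89   1691
1     322          3    Umbra           325    975
2     469         30   Globex           472  14160
3     299         12  Initech           302   3624
4      10         30   Globex            13    390
5     290         24  Initech           293   7032
6     172          5   Vertex           175    875
7     105         10  Soylent           108   1080
8     112         10   Vertex           115   1150
9       0          5  Soylent             3     15
10    448         29   Vertex           451  13079
filter rows where supplier in ['Initech', 'Acme', 'Globex', 'Umbra', 'Vertex']:
    stock  lead_days supplier  stock_plus_3   prod
0      86         19     Acme            89   1691
1     322          3    Umbra           325    975
2     469         30   Globex           472  14160
3     299         12  Initech           302   3624
4      10         30   Globex            13    390
5     290         24  Initech           293   7032
6     172          5   Vertex           175    875
8     112         10   Vertex           115   1150
10    448         29   Vertex           451  13079

4775.11111111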